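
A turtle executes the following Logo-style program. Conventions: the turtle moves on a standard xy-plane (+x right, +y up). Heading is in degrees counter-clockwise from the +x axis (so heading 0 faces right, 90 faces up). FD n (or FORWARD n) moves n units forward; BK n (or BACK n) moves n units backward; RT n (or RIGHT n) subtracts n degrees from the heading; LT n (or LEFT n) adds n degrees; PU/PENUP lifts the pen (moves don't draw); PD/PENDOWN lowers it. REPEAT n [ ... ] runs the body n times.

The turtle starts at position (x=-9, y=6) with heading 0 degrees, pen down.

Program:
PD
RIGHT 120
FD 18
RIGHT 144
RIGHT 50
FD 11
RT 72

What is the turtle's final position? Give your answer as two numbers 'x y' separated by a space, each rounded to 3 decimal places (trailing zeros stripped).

Executing turtle program step by step:
Start: pos=(-9,6), heading=0, pen down
PD: pen down
RT 120: heading 0 -> 240
FD 18: (-9,6) -> (-18,-9.588) [heading=240, draw]
RT 144: heading 240 -> 96
RT 50: heading 96 -> 46
FD 11: (-18,-9.588) -> (-10.359,-1.676) [heading=46, draw]
RT 72: heading 46 -> 334
Final: pos=(-10.359,-1.676), heading=334, 2 segment(s) drawn

Answer: -10.359 -1.676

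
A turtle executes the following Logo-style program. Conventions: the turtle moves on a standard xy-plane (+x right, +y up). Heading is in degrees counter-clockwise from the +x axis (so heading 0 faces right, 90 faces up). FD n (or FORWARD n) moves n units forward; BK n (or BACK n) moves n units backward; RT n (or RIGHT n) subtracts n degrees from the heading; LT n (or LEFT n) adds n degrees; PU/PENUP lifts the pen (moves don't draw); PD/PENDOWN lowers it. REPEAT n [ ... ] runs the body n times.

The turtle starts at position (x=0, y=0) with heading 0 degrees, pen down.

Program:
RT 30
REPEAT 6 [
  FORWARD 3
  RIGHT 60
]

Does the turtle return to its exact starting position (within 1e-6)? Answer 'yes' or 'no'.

Answer: yes

Derivation:
Executing turtle program step by step:
Start: pos=(0,0), heading=0, pen down
RT 30: heading 0 -> 330
REPEAT 6 [
  -- iteration 1/6 --
  FD 3: (0,0) -> (2.598,-1.5) [heading=330, draw]
  RT 60: heading 330 -> 270
  -- iteration 2/6 --
  FD 3: (2.598,-1.5) -> (2.598,-4.5) [heading=270, draw]
  RT 60: heading 270 -> 210
  -- iteration 3/6 --
  FD 3: (2.598,-4.5) -> (0,-6) [heading=210, draw]
  RT 60: heading 210 -> 150
  -- iteration 4/6 --
  FD 3: (0,-6) -> (-2.598,-4.5) [heading=150, draw]
  RT 60: heading 150 -> 90
  -- iteration 5/6 --
  FD 3: (-2.598,-4.5) -> (-2.598,-1.5) [heading=90, draw]
  RT 60: heading 90 -> 30
  -- iteration 6/6 --
  FD 3: (-2.598,-1.5) -> (0,0) [heading=30, draw]
  RT 60: heading 30 -> 330
]
Final: pos=(0,0), heading=330, 6 segment(s) drawn

Start position: (0, 0)
Final position: (0, 0)
Distance = 0; < 1e-6 -> CLOSED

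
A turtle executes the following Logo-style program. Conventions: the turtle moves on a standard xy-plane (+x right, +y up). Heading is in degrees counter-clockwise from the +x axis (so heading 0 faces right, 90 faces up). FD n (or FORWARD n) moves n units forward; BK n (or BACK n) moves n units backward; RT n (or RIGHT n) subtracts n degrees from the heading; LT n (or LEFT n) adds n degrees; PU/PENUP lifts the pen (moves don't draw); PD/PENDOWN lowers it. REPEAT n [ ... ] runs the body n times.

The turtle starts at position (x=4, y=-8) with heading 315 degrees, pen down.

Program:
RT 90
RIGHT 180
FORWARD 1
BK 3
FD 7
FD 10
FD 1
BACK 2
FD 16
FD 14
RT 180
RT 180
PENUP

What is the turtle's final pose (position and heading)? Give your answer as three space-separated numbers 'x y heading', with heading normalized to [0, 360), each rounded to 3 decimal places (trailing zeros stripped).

Executing turtle program step by step:
Start: pos=(4,-8), heading=315, pen down
RT 90: heading 315 -> 225
RT 180: heading 225 -> 45
FD 1: (4,-8) -> (4.707,-7.293) [heading=45, draw]
BK 3: (4.707,-7.293) -> (2.586,-9.414) [heading=45, draw]
FD 7: (2.586,-9.414) -> (7.536,-4.464) [heading=45, draw]
FD 10: (7.536,-4.464) -> (14.607,2.607) [heading=45, draw]
FD 1: (14.607,2.607) -> (15.314,3.314) [heading=45, draw]
BK 2: (15.314,3.314) -> (13.899,1.899) [heading=45, draw]
FD 16: (13.899,1.899) -> (25.213,13.213) [heading=45, draw]
FD 14: (25.213,13.213) -> (35.113,23.113) [heading=45, draw]
RT 180: heading 45 -> 225
RT 180: heading 225 -> 45
PU: pen up
Final: pos=(35.113,23.113), heading=45, 8 segment(s) drawn

Answer: 35.113 23.113 45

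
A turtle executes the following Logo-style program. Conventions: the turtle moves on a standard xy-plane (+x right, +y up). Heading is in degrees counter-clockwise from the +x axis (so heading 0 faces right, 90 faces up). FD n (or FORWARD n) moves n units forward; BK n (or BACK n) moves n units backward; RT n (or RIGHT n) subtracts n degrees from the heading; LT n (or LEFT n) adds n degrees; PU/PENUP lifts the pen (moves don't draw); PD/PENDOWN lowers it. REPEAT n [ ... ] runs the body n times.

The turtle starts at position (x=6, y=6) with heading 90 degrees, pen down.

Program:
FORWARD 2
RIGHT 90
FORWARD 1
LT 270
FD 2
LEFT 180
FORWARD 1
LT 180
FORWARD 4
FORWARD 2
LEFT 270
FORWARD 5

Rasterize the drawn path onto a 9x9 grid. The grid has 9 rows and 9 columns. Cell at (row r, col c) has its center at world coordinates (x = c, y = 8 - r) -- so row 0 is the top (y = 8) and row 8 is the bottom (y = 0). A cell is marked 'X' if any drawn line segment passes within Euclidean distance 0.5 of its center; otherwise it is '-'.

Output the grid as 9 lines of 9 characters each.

Segment 0: (6,6) -> (6,8)
Segment 1: (6,8) -> (7,8)
Segment 2: (7,8) -> (7,6)
Segment 3: (7,6) -> (7,7)
Segment 4: (7,7) -> (7,3)
Segment 5: (7,3) -> (7,1)
Segment 6: (7,1) -> (2,1)

Answer: ------XX-
------XX-
------XX-
-------X-
-------X-
-------X-
-------X-
--XXXXXX-
---------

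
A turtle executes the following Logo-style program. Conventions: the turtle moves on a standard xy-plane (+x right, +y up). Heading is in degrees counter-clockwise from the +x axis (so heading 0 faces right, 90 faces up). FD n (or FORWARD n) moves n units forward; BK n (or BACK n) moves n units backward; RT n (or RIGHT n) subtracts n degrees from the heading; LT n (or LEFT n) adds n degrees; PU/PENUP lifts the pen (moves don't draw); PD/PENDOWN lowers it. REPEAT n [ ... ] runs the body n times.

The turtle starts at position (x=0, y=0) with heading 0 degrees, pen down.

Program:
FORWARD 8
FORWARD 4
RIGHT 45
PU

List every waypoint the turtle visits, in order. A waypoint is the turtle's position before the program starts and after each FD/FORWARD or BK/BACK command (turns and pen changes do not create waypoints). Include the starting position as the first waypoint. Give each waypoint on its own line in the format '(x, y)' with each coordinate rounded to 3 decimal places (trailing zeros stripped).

Answer: (0, 0)
(8, 0)
(12, 0)

Derivation:
Executing turtle program step by step:
Start: pos=(0,0), heading=0, pen down
FD 8: (0,0) -> (8,0) [heading=0, draw]
FD 4: (8,0) -> (12,0) [heading=0, draw]
RT 45: heading 0 -> 315
PU: pen up
Final: pos=(12,0), heading=315, 2 segment(s) drawn
Waypoints (3 total):
(0, 0)
(8, 0)
(12, 0)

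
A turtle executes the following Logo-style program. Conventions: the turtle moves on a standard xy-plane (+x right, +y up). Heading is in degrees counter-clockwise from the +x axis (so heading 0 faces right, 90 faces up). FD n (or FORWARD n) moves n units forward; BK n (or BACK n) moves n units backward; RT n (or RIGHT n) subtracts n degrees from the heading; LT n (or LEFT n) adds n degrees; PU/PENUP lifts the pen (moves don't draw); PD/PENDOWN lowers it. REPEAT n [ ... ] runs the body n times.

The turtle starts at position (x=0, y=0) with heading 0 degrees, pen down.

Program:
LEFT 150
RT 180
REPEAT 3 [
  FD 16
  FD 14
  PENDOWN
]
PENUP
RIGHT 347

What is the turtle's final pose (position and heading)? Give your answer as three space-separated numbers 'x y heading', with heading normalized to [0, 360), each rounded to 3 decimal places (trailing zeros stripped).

Answer: 77.942 -45 343

Derivation:
Executing turtle program step by step:
Start: pos=(0,0), heading=0, pen down
LT 150: heading 0 -> 150
RT 180: heading 150 -> 330
REPEAT 3 [
  -- iteration 1/3 --
  FD 16: (0,0) -> (13.856,-8) [heading=330, draw]
  FD 14: (13.856,-8) -> (25.981,-15) [heading=330, draw]
  PD: pen down
  -- iteration 2/3 --
  FD 16: (25.981,-15) -> (39.837,-23) [heading=330, draw]
  FD 14: (39.837,-23) -> (51.962,-30) [heading=330, draw]
  PD: pen down
  -- iteration 3/3 --
  FD 16: (51.962,-30) -> (65.818,-38) [heading=330, draw]
  FD 14: (65.818,-38) -> (77.942,-45) [heading=330, draw]
  PD: pen down
]
PU: pen up
RT 347: heading 330 -> 343
Final: pos=(77.942,-45), heading=343, 6 segment(s) drawn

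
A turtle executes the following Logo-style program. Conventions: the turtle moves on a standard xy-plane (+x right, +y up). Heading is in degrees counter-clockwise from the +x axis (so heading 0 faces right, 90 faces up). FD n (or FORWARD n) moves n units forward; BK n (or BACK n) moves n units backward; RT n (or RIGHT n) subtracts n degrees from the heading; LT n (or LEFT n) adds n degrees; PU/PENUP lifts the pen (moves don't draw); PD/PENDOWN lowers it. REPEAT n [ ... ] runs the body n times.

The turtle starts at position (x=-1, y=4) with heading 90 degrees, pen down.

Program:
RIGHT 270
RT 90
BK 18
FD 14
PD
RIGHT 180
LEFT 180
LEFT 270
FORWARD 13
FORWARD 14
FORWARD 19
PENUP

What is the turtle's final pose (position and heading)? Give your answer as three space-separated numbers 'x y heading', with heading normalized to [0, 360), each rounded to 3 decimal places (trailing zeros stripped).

Executing turtle program step by step:
Start: pos=(-1,4), heading=90, pen down
RT 270: heading 90 -> 180
RT 90: heading 180 -> 90
BK 18: (-1,4) -> (-1,-14) [heading=90, draw]
FD 14: (-1,-14) -> (-1,0) [heading=90, draw]
PD: pen down
RT 180: heading 90 -> 270
LT 180: heading 270 -> 90
LT 270: heading 90 -> 0
FD 13: (-1,0) -> (12,0) [heading=0, draw]
FD 14: (12,0) -> (26,0) [heading=0, draw]
FD 19: (26,0) -> (45,0) [heading=0, draw]
PU: pen up
Final: pos=(45,0), heading=0, 5 segment(s) drawn

Answer: 45 0 0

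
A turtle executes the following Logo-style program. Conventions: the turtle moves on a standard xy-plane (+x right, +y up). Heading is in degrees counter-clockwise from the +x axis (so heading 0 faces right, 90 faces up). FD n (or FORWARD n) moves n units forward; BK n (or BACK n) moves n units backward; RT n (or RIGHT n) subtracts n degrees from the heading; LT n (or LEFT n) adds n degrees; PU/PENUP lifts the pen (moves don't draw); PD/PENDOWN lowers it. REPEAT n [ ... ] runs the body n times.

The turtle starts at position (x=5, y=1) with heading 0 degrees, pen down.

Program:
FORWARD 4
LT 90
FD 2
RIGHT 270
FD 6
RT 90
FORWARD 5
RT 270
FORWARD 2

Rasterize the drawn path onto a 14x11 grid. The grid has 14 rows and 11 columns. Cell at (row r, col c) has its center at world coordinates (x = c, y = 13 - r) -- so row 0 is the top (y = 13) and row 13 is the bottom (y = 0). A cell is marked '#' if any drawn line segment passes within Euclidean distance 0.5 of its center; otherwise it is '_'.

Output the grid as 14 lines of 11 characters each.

Answer: ___________
___________
___________
___________
___________
_###_______
___#_______
___#_______
___#_______
___#_______
___#######_
_________#_
_____#####_
___________

Derivation:
Segment 0: (5,1) -> (9,1)
Segment 1: (9,1) -> (9,3)
Segment 2: (9,3) -> (3,3)
Segment 3: (3,3) -> (3,8)
Segment 4: (3,8) -> (1,8)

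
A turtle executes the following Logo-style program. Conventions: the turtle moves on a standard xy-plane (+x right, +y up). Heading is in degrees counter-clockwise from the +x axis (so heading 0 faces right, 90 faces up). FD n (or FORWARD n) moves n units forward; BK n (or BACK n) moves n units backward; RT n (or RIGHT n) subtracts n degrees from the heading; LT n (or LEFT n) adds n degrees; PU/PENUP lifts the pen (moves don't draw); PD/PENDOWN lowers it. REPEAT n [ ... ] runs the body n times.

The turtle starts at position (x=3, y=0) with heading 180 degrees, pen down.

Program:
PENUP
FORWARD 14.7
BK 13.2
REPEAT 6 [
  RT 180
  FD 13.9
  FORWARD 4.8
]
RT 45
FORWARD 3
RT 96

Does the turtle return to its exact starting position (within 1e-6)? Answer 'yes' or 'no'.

Answer: no

Derivation:
Executing turtle program step by step:
Start: pos=(3,0), heading=180, pen down
PU: pen up
FD 14.7: (3,0) -> (-11.7,0) [heading=180, move]
BK 13.2: (-11.7,0) -> (1.5,0) [heading=180, move]
REPEAT 6 [
  -- iteration 1/6 --
  RT 180: heading 180 -> 0
  FD 13.9: (1.5,0) -> (15.4,0) [heading=0, move]
  FD 4.8: (15.4,0) -> (20.2,0) [heading=0, move]
  -- iteration 2/6 --
  RT 180: heading 0 -> 180
  FD 13.9: (20.2,0) -> (6.3,0) [heading=180, move]
  FD 4.8: (6.3,0) -> (1.5,0) [heading=180, move]
  -- iteration 3/6 --
  RT 180: heading 180 -> 0
  FD 13.9: (1.5,0) -> (15.4,0) [heading=0, move]
  FD 4.8: (15.4,0) -> (20.2,0) [heading=0, move]
  -- iteration 4/6 --
  RT 180: heading 0 -> 180
  FD 13.9: (20.2,0) -> (6.3,0) [heading=180, move]
  FD 4.8: (6.3,0) -> (1.5,0) [heading=180, move]
  -- iteration 5/6 --
  RT 180: heading 180 -> 0
  FD 13.9: (1.5,0) -> (15.4,0) [heading=0, move]
  FD 4.8: (15.4,0) -> (20.2,0) [heading=0, move]
  -- iteration 6/6 --
  RT 180: heading 0 -> 180
  FD 13.9: (20.2,0) -> (6.3,0) [heading=180, move]
  FD 4.8: (6.3,0) -> (1.5,0) [heading=180, move]
]
RT 45: heading 180 -> 135
FD 3: (1.5,0) -> (-0.621,2.121) [heading=135, move]
RT 96: heading 135 -> 39
Final: pos=(-0.621,2.121), heading=39, 0 segment(s) drawn

Start position: (3, 0)
Final position: (-0.621, 2.121)
Distance = 4.197; >= 1e-6 -> NOT closed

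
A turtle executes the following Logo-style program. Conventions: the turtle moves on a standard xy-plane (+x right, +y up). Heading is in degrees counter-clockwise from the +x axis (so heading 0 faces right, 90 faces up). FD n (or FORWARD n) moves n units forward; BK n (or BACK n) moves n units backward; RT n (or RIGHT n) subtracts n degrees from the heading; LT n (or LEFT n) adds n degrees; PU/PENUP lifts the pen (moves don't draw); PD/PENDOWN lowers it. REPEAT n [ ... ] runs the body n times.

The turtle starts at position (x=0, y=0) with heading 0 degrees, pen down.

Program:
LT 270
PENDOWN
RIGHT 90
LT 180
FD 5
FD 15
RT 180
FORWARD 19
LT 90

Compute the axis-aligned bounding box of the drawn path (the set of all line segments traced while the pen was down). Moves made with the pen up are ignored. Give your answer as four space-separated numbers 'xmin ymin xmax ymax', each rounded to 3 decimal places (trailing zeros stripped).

Answer: 0 0 20 0

Derivation:
Executing turtle program step by step:
Start: pos=(0,0), heading=0, pen down
LT 270: heading 0 -> 270
PD: pen down
RT 90: heading 270 -> 180
LT 180: heading 180 -> 0
FD 5: (0,0) -> (5,0) [heading=0, draw]
FD 15: (5,0) -> (20,0) [heading=0, draw]
RT 180: heading 0 -> 180
FD 19: (20,0) -> (1,0) [heading=180, draw]
LT 90: heading 180 -> 270
Final: pos=(1,0), heading=270, 3 segment(s) drawn

Segment endpoints: x in {0, 1, 5, 20}, y in {0, 0, 0, 0}
xmin=0, ymin=0, xmax=20, ymax=0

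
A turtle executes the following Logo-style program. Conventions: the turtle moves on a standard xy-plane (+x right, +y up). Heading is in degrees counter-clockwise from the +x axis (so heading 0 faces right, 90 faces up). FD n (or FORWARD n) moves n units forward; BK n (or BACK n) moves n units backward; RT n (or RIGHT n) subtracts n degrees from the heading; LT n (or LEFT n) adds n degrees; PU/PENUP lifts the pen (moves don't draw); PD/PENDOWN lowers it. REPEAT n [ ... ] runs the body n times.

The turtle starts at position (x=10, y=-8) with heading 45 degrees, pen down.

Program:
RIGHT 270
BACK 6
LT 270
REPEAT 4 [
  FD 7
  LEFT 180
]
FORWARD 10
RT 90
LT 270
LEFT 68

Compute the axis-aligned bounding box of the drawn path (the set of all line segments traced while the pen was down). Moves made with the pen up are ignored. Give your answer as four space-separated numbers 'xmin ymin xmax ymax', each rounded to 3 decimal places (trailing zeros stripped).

Answer: 10 -12.243 21.314 -5.172

Derivation:
Executing turtle program step by step:
Start: pos=(10,-8), heading=45, pen down
RT 270: heading 45 -> 135
BK 6: (10,-8) -> (14.243,-12.243) [heading=135, draw]
LT 270: heading 135 -> 45
REPEAT 4 [
  -- iteration 1/4 --
  FD 7: (14.243,-12.243) -> (19.192,-7.293) [heading=45, draw]
  LT 180: heading 45 -> 225
  -- iteration 2/4 --
  FD 7: (19.192,-7.293) -> (14.243,-12.243) [heading=225, draw]
  LT 180: heading 225 -> 45
  -- iteration 3/4 --
  FD 7: (14.243,-12.243) -> (19.192,-7.293) [heading=45, draw]
  LT 180: heading 45 -> 225
  -- iteration 4/4 --
  FD 7: (19.192,-7.293) -> (14.243,-12.243) [heading=225, draw]
  LT 180: heading 225 -> 45
]
FD 10: (14.243,-12.243) -> (21.314,-5.172) [heading=45, draw]
RT 90: heading 45 -> 315
LT 270: heading 315 -> 225
LT 68: heading 225 -> 293
Final: pos=(21.314,-5.172), heading=293, 6 segment(s) drawn

Segment endpoints: x in {10, 14.243, 14.243, 14.243, 19.192, 21.314}, y in {-12.243, -12.243, -8, -7.293, -5.172}
xmin=10, ymin=-12.243, xmax=21.314, ymax=-5.172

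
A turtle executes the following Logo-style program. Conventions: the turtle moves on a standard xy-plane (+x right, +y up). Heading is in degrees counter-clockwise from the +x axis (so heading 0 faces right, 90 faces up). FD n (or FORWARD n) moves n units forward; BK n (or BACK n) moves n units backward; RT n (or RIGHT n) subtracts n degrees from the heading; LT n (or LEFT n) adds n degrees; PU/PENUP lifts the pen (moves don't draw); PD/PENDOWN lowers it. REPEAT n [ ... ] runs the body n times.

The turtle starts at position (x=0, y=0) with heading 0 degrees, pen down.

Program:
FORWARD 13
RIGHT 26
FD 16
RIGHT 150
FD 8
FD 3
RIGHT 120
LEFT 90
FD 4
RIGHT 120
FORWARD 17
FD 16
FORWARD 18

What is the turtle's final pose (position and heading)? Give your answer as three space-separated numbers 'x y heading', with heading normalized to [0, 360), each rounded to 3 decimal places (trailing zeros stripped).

Executing turtle program step by step:
Start: pos=(0,0), heading=0, pen down
FD 13: (0,0) -> (13,0) [heading=0, draw]
RT 26: heading 0 -> 334
FD 16: (13,0) -> (27.381,-7.014) [heading=334, draw]
RT 150: heading 334 -> 184
FD 8: (27.381,-7.014) -> (19.4,-7.572) [heading=184, draw]
FD 3: (19.4,-7.572) -> (16.408,-7.781) [heading=184, draw]
RT 120: heading 184 -> 64
LT 90: heading 64 -> 154
FD 4: (16.408,-7.781) -> (12.812,-6.028) [heading=154, draw]
RT 120: heading 154 -> 34
FD 17: (12.812,-6.028) -> (26.906,3.479) [heading=34, draw]
FD 16: (26.906,3.479) -> (40.171,12.426) [heading=34, draw]
FD 18: (40.171,12.426) -> (55.093,22.491) [heading=34, draw]
Final: pos=(55.093,22.491), heading=34, 8 segment(s) drawn

Answer: 55.093 22.491 34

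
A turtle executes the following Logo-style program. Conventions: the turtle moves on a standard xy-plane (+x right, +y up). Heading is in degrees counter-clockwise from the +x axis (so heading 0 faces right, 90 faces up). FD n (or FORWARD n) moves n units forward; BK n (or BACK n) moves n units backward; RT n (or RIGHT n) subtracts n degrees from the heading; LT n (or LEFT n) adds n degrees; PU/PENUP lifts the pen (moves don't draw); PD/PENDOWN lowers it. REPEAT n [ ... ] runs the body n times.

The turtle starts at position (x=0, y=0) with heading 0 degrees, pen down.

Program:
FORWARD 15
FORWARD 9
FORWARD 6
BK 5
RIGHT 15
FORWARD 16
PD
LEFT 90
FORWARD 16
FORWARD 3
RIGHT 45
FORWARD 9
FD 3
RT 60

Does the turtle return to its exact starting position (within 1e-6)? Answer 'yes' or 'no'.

Answer: no

Derivation:
Executing turtle program step by step:
Start: pos=(0,0), heading=0, pen down
FD 15: (0,0) -> (15,0) [heading=0, draw]
FD 9: (15,0) -> (24,0) [heading=0, draw]
FD 6: (24,0) -> (30,0) [heading=0, draw]
BK 5: (30,0) -> (25,0) [heading=0, draw]
RT 15: heading 0 -> 345
FD 16: (25,0) -> (40.455,-4.141) [heading=345, draw]
PD: pen down
LT 90: heading 345 -> 75
FD 16: (40.455,-4.141) -> (44.596,11.314) [heading=75, draw]
FD 3: (44.596,11.314) -> (45.372,14.211) [heading=75, draw]
RT 45: heading 75 -> 30
FD 9: (45.372,14.211) -> (53.167,18.711) [heading=30, draw]
FD 3: (53.167,18.711) -> (55.765,20.211) [heading=30, draw]
RT 60: heading 30 -> 330
Final: pos=(55.765,20.211), heading=330, 9 segment(s) drawn

Start position: (0, 0)
Final position: (55.765, 20.211)
Distance = 59.314; >= 1e-6 -> NOT closed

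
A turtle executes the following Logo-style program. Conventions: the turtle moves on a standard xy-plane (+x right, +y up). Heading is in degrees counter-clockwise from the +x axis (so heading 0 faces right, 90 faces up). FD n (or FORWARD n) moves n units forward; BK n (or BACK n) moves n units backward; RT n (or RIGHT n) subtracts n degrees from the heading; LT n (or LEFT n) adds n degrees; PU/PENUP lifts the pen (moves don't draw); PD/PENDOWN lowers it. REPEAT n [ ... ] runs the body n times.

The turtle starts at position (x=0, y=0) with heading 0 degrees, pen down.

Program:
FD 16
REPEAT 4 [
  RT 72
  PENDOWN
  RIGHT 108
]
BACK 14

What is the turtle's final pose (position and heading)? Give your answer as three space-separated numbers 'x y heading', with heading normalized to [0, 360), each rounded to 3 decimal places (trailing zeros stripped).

Answer: 2 0 0

Derivation:
Executing turtle program step by step:
Start: pos=(0,0), heading=0, pen down
FD 16: (0,0) -> (16,0) [heading=0, draw]
REPEAT 4 [
  -- iteration 1/4 --
  RT 72: heading 0 -> 288
  PD: pen down
  RT 108: heading 288 -> 180
  -- iteration 2/4 --
  RT 72: heading 180 -> 108
  PD: pen down
  RT 108: heading 108 -> 0
  -- iteration 3/4 --
  RT 72: heading 0 -> 288
  PD: pen down
  RT 108: heading 288 -> 180
  -- iteration 4/4 --
  RT 72: heading 180 -> 108
  PD: pen down
  RT 108: heading 108 -> 0
]
BK 14: (16,0) -> (2,0) [heading=0, draw]
Final: pos=(2,0), heading=0, 2 segment(s) drawn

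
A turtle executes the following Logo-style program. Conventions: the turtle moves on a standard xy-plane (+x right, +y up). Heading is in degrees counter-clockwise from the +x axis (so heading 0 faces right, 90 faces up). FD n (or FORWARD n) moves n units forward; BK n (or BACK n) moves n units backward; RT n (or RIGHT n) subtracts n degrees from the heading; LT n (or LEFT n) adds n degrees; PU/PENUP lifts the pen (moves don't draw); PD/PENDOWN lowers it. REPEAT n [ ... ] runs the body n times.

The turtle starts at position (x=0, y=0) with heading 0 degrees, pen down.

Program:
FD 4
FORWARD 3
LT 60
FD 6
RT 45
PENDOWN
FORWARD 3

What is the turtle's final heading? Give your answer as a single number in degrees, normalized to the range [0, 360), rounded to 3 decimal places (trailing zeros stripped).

Answer: 15

Derivation:
Executing turtle program step by step:
Start: pos=(0,0), heading=0, pen down
FD 4: (0,0) -> (4,0) [heading=0, draw]
FD 3: (4,0) -> (7,0) [heading=0, draw]
LT 60: heading 0 -> 60
FD 6: (7,0) -> (10,5.196) [heading=60, draw]
RT 45: heading 60 -> 15
PD: pen down
FD 3: (10,5.196) -> (12.898,5.973) [heading=15, draw]
Final: pos=(12.898,5.973), heading=15, 4 segment(s) drawn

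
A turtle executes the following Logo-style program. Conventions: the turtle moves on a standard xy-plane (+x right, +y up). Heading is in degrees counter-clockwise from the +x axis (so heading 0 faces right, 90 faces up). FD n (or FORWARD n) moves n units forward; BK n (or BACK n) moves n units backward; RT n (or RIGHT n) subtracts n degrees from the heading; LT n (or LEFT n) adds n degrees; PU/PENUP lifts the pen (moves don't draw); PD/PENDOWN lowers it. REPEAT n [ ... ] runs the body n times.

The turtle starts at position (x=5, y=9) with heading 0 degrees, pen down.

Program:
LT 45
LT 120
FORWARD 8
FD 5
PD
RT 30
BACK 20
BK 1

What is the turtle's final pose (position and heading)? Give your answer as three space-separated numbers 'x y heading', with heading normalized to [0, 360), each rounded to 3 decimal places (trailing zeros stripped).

Executing turtle program step by step:
Start: pos=(5,9), heading=0, pen down
LT 45: heading 0 -> 45
LT 120: heading 45 -> 165
FD 8: (5,9) -> (-2.727,11.071) [heading=165, draw]
FD 5: (-2.727,11.071) -> (-7.557,12.365) [heading=165, draw]
PD: pen down
RT 30: heading 165 -> 135
BK 20: (-7.557,12.365) -> (6.585,-1.777) [heading=135, draw]
BK 1: (6.585,-1.777) -> (7.292,-2.485) [heading=135, draw]
Final: pos=(7.292,-2.485), heading=135, 4 segment(s) drawn

Answer: 7.292 -2.485 135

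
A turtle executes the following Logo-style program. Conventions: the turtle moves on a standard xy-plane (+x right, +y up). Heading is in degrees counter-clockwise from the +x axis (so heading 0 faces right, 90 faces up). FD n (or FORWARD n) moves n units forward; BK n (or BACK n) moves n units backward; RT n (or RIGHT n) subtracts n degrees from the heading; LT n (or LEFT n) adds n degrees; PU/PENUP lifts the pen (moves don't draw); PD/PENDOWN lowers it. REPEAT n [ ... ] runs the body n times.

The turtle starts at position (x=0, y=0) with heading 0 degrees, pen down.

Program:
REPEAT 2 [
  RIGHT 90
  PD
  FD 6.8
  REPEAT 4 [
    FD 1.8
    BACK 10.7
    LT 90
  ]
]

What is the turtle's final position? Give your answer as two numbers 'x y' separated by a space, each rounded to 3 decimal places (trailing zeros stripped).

Executing turtle program step by step:
Start: pos=(0,0), heading=0, pen down
REPEAT 2 [
  -- iteration 1/2 --
  RT 90: heading 0 -> 270
  PD: pen down
  FD 6.8: (0,0) -> (0,-6.8) [heading=270, draw]
  REPEAT 4 [
    -- iteration 1/4 --
    FD 1.8: (0,-6.8) -> (0,-8.6) [heading=270, draw]
    BK 10.7: (0,-8.6) -> (0,2.1) [heading=270, draw]
    LT 90: heading 270 -> 0
    -- iteration 2/4 --
    FD 1.8: (0,2.1) -> (1.8,2.1) [heading=0, draw]
    BK 10.7: (1.8,2.1) -> (-8.9,2.1) [heading=0, draw]
    LT 90: heading 0 -> 90
    -- iteration 3/4 --
    FD 1.8: (-8.9,2.1) -> (-8.9,3.9) [heading=90, draw]
    BK 10.7: (-8.9,3.9) -> (-8.9,-6.8) [heading=90, draw]
    LT 90: heading 90 -> 180
    -- iteration 4/4 --
    FD 1.8: (-8.9,-6.8) -> (-10.7,-6.8) [heading=180, draw]
    BK 10.7: (-10.7,-6.8) -> (0,-6.8) [heading=180, draw]
    LT 90: heading 180 -> 270
  ]
  -- iteration 2/2 --
  RT 90: heading 270 -> 180
  PD: pen down
  FD 6.8: (0,-6.8) -> (-6.8,-6.8) [heading=180, draw]
  REPEAT 4 [
    -- iteration 1/4 --
    FD 1.8: (-6.8,-6.8) -> (-8.6,-6.8) [heading=180, draw]
    BK 10.7: (-8.6,-6.8) -> (2.1,-6.8) [heading=180, draw]
    LT 90: heading 180 -> 270
    -- iteration 2/4 --
    FD 1.8: (2.1,-6.8) -> (2.1,-8.6) [heading=270, draw]
    BK 10.7: (2.1,-8.6) -> (2.1,2.1) [heading=270, draw]
    LT 90: heading 270 -> 0
    -- iteration 3/4 --
    FD 1.8: (2.1,2.1) -> (3.9,2.1) [heading=0, draw]
    BK 10.7: (3.9,2.1) -> (-6.8,2.1) [heading=0, draw]
    LT 90: heading 0 -> 90
    -- iteration 4/4 --
    FD 1.8: (-6.8,2.1) -> (-6.8,3.9) [heading=90, draw]
    BK 10.7: (-6.8,3.9) -> (-6.8,-6.8) [heading=90, draw]
    LT 90: heading 90 -> 180
  ]
]
Final: pos=(-6.8,-6.8), heading=180, 18 segment(s) drawn

Answer: -6.8 -6.8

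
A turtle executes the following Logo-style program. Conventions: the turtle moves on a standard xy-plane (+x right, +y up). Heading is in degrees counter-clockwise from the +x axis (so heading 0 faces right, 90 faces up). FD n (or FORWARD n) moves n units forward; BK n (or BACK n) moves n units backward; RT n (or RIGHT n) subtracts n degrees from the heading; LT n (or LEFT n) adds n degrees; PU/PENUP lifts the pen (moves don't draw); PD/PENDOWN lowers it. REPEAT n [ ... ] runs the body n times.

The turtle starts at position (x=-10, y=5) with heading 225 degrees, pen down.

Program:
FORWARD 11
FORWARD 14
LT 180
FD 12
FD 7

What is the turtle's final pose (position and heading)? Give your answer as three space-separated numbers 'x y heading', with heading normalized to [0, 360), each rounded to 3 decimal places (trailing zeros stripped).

Executing turtle program step by step:
Start: pos=(-10,5), heading=225, pen down
FD 11: (-10,5) -> (-17.778,-2.778) [heading=225, draw]
FD 14: (-17.778,-2.778) -> (-27.678,-12.678) [heading=225, draw]
LT 180: heading 225 -> 45
FD 12: (-27.678,-12.678) -> (-19.192,-4.192) [heading=45, draw]
FD 7: (-19.192,-4.192) -> (-14.243,0.757) [heading=45, draw]
Final: pos=(-14.243,0.757), heading=45, 4 segment(s) drawn

Answer: -14.243 0.757 45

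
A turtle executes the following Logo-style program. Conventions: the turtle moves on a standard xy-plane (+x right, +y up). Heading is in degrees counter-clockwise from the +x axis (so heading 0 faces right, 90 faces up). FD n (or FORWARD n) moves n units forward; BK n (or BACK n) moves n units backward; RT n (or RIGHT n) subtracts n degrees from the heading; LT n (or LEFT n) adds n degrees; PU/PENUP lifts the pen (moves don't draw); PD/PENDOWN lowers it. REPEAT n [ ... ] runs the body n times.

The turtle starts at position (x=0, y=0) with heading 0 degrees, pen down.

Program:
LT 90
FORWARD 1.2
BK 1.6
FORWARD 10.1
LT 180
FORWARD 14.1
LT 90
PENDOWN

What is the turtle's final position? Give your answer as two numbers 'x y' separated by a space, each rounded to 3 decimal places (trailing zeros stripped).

Answer: 0 -4.4

Derivation:
Executing turtle program step by step:
Start: pos=(0,0), heading=0, pen down
LT 90: heading 0 -> 90
FD 1.2: (0,0) -> (0,1.2) [heading=90, draw]
BK 1.6: (0,1.2) -> (0,-0.4) [heading=90, draw]
FD 10.1: (0,-0.4) -> (0,9.7) [heading=90, draw]
LT 180: heading 90 -> 270
FD 14.1: (0,9.7) -> (0,-4.4) [heading=270, draw]
LT 90: heading 270 -> 0
PD: pen down
Final: pos=(0,-4.4), heading=0, 4 segment(s) drawn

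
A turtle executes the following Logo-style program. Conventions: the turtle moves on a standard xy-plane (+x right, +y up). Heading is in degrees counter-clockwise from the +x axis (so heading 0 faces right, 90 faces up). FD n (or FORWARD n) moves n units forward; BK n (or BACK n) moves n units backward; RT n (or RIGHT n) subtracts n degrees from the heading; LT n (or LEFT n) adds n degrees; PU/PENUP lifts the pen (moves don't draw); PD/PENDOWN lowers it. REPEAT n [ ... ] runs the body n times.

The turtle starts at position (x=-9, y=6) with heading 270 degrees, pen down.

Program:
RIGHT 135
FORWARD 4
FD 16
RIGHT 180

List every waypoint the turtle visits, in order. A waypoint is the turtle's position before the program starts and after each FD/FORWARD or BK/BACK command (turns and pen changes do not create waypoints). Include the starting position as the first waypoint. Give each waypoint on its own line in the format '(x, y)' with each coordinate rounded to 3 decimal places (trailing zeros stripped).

Answer: (-9, 6)
(-11.828, 8.828)
(-23.142, 20.142)

Derivation:
Executing turtle program step by step:
Start: pos=(-9,6), heading=270, pen down
RT 135: heading 270 -> 135
FD 4: (-9,6) -> (-11.828,8.828) [heading=135, draw]
FD 16: (-11.828,8.828) -> (-23.142,20.142) [heading=135, draw]
RT 180: heading 135 -> 315
Final: pos=(-23.142,20.142), heading=315, 2 segment(s) drawn
Waypoints (3 total):
(-9, 6)
(-11.828, 8.828)
(-23.142, 20.142)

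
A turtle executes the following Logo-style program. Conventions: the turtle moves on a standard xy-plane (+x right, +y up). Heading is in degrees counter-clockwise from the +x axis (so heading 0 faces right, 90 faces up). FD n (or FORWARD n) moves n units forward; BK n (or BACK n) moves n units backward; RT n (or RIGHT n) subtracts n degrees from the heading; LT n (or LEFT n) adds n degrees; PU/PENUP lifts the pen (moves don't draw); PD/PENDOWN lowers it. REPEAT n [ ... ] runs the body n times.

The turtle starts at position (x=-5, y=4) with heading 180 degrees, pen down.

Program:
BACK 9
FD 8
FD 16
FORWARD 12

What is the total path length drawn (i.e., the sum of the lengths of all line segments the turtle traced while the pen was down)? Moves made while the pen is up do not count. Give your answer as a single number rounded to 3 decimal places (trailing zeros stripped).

Executing turtle program step by step:
Start: pos=(-5,4), heading=180, pen down
BK 9: (-5,4) -> (4,4) [heading=180, draw]
FD 8: (4,4) -> (-4,4) [heading=180, draw]
FD 16: (-4,4) -> (-20,4) [heading=180, draw]
FD 12: (-20,4) -> (-32,4) [heading=180, draw]
Final: pos=(-32,4), heading=180, 4 segment(s) drawn

Segment lengths:
  seg 1: (-5,4) -> (4,4), length = 9
  seg 2: (4,4) -> (-4,4), length = 8
  seg 3: (-4,4) -> (-20,4), length = 16
  seg 4: (-20,4) -> (-32,4), length = 12
Total = 45

Answer: 45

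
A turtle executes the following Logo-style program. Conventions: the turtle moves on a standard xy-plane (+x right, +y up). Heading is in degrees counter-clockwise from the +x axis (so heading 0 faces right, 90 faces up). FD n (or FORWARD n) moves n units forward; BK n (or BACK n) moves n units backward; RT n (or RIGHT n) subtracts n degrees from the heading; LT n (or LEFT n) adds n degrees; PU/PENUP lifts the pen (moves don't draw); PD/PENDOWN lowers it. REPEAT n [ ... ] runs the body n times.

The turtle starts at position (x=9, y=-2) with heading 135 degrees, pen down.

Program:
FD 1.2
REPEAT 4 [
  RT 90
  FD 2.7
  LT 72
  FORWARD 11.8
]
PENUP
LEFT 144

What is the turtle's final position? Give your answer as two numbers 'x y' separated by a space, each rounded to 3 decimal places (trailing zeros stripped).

Answer: 17.8 46.321

Derivation:
Executing turtle program step by step:
Start: pos=(9,-2), heading=135, pen down
FD 1.2: (9,-2) -> (8.151,-1.151) [heading=135, draw]
REPEAT 4 [
  -- iteration 1/4 --
  RT 90: heading 135 -> 45
  FD 2.7: (8.151,-1.151) -> (10.061,0.758) [heading=45, draw]
  LT 72: heading 45 -> 117
  FD 11.8: (10.061,0.758) -> (4.704,11.272) [heading=117, draw]
  -- iteration 2/4 --
  RT 90: heading 117 -> 27
  FD 2.7: (4.704,11.272) -> (7.109,12.497) [heading=27, draw]
  LT 72: heading 27 -> 99
  FD 11.8: (7.109,12.497) -> (5.263,24.152) [heading=99, draw]
  -- iteration 3/4 --
  RT 90: heading 99 -> 9
  FD 2.7: (5.263,24.152) -> (7.93,24.574) [heading=9, draw]
  LT 72: heading 9 -> 81
  FD 11.8: (7.93,24.574) -> (9.776,36.229) [heading=81, draw]
  -- iteration 4/4 --
  RT 90: heading 81 -> 351
  FD 2.7: (9.776,36.229) -> (12.443,35.807) [heading=351, draw]
  LT 72: heading 351 -> 63
  FD 11.8: (12.443,35.807) -> (17.8,46.321) [heading=63, draw]
]
PU: pen up
LT 144: heading 63 -> 207
Final: pos=(17.8,46.321), heading=207, 9 segment(s) drawn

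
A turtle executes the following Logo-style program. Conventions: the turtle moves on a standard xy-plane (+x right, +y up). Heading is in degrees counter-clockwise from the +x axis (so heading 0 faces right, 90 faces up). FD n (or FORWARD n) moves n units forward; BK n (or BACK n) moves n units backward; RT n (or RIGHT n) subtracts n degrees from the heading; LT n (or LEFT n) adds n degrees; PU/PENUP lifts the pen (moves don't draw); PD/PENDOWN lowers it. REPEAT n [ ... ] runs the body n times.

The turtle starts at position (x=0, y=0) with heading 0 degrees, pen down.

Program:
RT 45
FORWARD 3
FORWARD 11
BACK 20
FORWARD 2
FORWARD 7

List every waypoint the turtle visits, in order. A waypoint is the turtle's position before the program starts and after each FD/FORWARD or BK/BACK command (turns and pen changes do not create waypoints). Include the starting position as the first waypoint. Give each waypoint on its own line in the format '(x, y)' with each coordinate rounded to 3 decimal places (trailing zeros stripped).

Executing turtle program step by step:
Start: pos=(0,0), heading=0, pen down
RT 45: heading 0 -> 315
FD 3: (0,0) -> (2.121,-2.121) [heading=315, draw]
FD 11: (2.121,-2.121) -> (9.899,-9.899) [heading=315, draw]
BK 20: (9.899,-9.899) -> (-4.243,4.243) [heading=315, draw]
FD 2: (-4.243,4.243) -> (-2.828,2.828) [heading=315, draw]
FD 7: (-2.828,2.828) -> (2.121,-2.121) [heading=315, draw]
Final: pos=(2.121,-2.121), heading=315, 5 segment(s) drawn
Waypoints (6 total):
(0, 0)
(2.121, -2.121)
(9.899, -9.899)
(-4.243, 4.243)
(-2.828, 2.828)
(2.121, -2.121)

Answer: (0, 0)
(2.121, -2.121)
(9.899, -9.899)
(-4.243, 4.243)
(-2.828, 2.828)
(2.121, -2.121)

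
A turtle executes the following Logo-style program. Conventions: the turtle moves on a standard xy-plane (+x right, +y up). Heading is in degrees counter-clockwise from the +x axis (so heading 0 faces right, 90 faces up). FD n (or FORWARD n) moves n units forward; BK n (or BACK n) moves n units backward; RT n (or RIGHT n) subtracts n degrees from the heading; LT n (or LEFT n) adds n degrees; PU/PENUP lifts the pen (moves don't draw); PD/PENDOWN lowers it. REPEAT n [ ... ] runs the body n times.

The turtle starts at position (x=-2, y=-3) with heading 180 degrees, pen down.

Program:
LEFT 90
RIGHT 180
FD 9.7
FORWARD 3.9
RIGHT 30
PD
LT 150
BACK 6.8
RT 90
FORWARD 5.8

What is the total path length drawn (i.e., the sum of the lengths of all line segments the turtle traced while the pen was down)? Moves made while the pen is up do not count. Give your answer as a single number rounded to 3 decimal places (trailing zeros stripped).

Executing turtle program step by step:
Start: pos=(-2,-3), heading=180, pen down
LT 90: heading 180 -> 270
RT 180: heading 270 -> 90
FD 9.7: (-2,-3) -> (-2,6.7) [heading=90, draw]
FD 3.9: (-2,6.7) -> (-2,10.6) [heading=90, draw]
RT 30: heading 90 -> 60
PD: pen down
LT 150: heading 60 -> 210
BK 6.8: (-2,10.6) -> (3.889,14) [heading=210, draw]
RT 90: heading 210 -> 120
FD 5.8: (3.889,14) -> (0.989,19.023) [heading=120, draw]
Final: pos=(0.989,19.023), heading=120, 4 segment(s) drawn

Segment lengths:
  seg 1: (-2,-3) -> (-2,6.7), length = 9.7
  seg 2: (-2,6.7) -> (-2,10.6), length = 3.9
  seg 3: (-2,10.6) -> (3.889,14), length = 6.8
  seg 4: (3.889,14) -> (0.989,19.023), length = 5.8
Total = 26.2

Answer: 26.2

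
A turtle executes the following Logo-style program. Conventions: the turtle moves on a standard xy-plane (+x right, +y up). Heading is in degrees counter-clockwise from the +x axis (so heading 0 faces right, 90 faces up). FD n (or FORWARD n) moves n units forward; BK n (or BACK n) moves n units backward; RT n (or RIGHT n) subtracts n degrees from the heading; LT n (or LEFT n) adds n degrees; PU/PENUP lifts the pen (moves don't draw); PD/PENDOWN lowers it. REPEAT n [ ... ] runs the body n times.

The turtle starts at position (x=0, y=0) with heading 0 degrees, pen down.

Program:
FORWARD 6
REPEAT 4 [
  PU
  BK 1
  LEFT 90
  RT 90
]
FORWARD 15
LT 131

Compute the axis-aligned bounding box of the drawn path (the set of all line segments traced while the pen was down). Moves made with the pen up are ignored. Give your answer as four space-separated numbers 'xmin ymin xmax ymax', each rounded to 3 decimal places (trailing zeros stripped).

Executing turtle program step by step:
Start: pos=(0,0), heading=0, pen down
FD 6: (0,0) -> (6,0) [heading=0, draw]
REPEAT 4 [
  -- iteration 1/4 --
  PU: pen up
  BK 1: (6,0) -> (5,0) [heading=0, move]
  LT 90: heading 0 -> 90
  RT 90: heading 90 -> 0
  -- iteration 2/4 --
  PU: pen up
  BK 1: (5,0) -> (4,0) [heading=0, move]
  LT 90: heading 0 -> 90
  RT 90: heading 90 -> 0
  -- iteration 3/4 --
  PU: pen up
  BK 1: (4,0) -> (3,0) [heading=0, move]
  LT 90: heading 0 -> 90
  RT 90: heading 90 -> 0
  -- iteration 4/4 --
  PU: pen up
  BK 1: (3,0) -> (2,0) [heading=0, move]
  LT 90: heading 0 -> 90
  RT 90: heading 90 -> 0
]
FD 15: (2,0) -> (17,0) [heading=0, move]
LT 131: heading 0 -> 131
Final: pos=(17,0), heading=131, 1 segment(s) drawn

Segment endpoints: x in {0, 6}, y in {0}
xmin=0, ymin=0, xmax=6, ymax=0

Answer: 0 0 6 0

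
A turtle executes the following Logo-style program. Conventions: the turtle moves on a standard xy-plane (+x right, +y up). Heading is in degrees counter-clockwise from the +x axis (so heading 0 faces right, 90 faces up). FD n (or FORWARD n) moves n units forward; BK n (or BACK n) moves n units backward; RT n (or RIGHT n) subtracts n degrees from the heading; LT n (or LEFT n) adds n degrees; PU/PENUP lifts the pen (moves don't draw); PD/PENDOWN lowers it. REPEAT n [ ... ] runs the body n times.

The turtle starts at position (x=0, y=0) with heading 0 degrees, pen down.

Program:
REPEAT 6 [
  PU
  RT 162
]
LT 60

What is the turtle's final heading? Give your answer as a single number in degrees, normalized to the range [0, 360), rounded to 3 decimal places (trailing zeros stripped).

Answer: 168

Derivation:
Executing turtle program step by step:
Start: pos=(0,0), heading=0, pen down
REPEAT 6 [
  -- iteration 1/6 --
  PU: pen up
  RT 162: heading 0 -> 198
  -- iteration 2/6 --
  PU: pen up
  RT 162: heading 198 -> 36
  -- iteration 3/6 --
  PU: pen up
  RT 162: heading 36 -> 234
  -- iteration 4/6 --
  PU: pen up
  RT 162: heading 234 -> 72
  -- iteration 5/6 --
  PU: pen up
  RT 162: heading 72 -> 270
  -- iteration 6/6 --
  PU: pen up
  RT 162: heading 270 -> 108
]
LT 60: heading 108 -> 168
Final: pos=(0,0), heading=168, 0 segment(s) drawn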